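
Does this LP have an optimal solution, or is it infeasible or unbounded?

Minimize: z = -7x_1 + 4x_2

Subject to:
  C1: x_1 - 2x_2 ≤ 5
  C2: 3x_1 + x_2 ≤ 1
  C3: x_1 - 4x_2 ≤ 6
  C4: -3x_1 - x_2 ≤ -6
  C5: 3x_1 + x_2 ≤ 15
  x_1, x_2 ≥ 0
C2 requires 3x_1 + x_2 ≤ 1, while C4 (-3x_1 - x_2 ≤ -6) is equivalent to 3x_1 + x_2 ≥ 6. Together they would need 6 ≤ 3x_1 + x_2 ≤ 1, which is impossible since 6 > 1. No point satisfies all constraints.

Infeasible: no point satisfies all constraints simultaneously.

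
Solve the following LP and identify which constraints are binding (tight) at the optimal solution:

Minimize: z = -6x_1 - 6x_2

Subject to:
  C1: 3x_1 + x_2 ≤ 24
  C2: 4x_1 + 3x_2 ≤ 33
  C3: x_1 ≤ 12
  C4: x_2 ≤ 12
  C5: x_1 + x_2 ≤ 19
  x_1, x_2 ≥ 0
Optimal: x_1 = 0, x_2 = 11
Binding: C2, x_1 ≥ 0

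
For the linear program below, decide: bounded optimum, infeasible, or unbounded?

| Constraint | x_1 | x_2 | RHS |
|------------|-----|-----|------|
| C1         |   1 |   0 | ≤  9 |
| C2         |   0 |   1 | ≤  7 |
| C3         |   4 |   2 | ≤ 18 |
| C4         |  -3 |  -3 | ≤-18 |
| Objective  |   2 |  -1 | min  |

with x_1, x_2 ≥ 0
The point (0, 7) satisfies every constraint, so the LP is feasible; the constraints give x_1 ≤ 9 and x_2 ≤ 7, which with x_1, x_2 ≥ 0 keep the feasible region inside a bounded box. A feasible, bounded LP attains a finite optimum at a vertex.

Evaluating z = 2x_1 - x_2 at each vertex:
  (3, 3): z = 3
  (1, 7): z = -5
  (0, 7): z = -7
  (0, 6): z = -6

The LP has an optimal solution: (0, 7) with z = -7.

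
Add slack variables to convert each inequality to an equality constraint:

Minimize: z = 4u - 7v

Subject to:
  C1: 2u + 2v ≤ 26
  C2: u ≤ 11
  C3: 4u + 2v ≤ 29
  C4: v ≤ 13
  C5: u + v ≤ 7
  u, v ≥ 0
min z = 4u - 7v

s.t.
  2u + 2v + s1 = 26
  u + s2 = 11
  4u + 2v + s3 = 29
  v + s4 = 13
  u + v + s5 = 7
  u, v, s1, s2, s3, s4, s5 ≥ 0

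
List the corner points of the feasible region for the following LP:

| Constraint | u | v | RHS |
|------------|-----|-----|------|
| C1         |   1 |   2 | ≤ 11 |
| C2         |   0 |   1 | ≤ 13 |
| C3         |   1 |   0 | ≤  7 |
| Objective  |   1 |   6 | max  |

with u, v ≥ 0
Each vertex is the intersection of two constraint boundaries that also satisfies all remaining constraints:
  u = 0 and v = 0 → (0, 0)
  u = 7 and v = 0 → (7, 0)
  u + 2v = 11 and u = 7 → (7, 2)
  u + 2v = 11 and u = 0 → (0, 5.5)

Vertices: (0, 0), (7, 0), (7, 2), (0, 5.5)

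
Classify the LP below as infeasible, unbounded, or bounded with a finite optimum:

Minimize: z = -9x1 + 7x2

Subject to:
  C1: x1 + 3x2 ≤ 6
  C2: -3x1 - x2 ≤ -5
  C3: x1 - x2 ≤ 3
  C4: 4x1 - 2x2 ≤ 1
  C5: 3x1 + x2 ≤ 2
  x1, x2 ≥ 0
C5 requires 3x1 + x2 ≤ 2, while C2 (-3x1 - x2 ≤ -5) is equivalent to 3x1 + x2 ≥ 5. Together they would need 5 ≤ 3x1 + x2 ≤ 2, which is impossible since 5 > 2. No point satisfies all constraints.

Infeasible: no point satisfies all constraints simultaneously.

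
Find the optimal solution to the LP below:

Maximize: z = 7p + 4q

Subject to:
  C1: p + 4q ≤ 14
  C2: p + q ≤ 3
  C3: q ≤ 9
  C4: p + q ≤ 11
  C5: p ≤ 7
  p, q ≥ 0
p = 3, q = 0, z = 21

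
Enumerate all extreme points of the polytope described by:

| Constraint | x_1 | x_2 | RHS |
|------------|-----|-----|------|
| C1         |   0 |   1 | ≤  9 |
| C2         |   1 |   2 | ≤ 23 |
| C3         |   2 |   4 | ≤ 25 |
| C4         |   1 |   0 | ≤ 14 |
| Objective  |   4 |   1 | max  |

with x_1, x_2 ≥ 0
Each vertex is the intersection of two constraint boundaries that also satisfies all remaining constraints:
  x_1 = 0 and x_2 = 0 → (0, 0)
  2x_1 + 4x_2 = 25 and x_2 = 0 → (12.5, 0)
  2x_1 + 4x_2 = 25 and x_1 = 0 → (0, 6.25)

Vertices: (0, 0), (12.5, 0), (0, 6.25)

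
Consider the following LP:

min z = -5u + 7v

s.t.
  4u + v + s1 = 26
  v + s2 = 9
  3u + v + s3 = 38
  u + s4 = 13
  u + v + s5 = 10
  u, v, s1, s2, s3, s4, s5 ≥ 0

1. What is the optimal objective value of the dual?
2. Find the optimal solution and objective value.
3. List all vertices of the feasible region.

1. -32.5 (by strong duality, equal to the primal optimum)
2. u = 6.5, v = 0, z = -32.5
3. (0, 0), (6.5, 0), (5.333, 4.667), (1, 9), (0, 9)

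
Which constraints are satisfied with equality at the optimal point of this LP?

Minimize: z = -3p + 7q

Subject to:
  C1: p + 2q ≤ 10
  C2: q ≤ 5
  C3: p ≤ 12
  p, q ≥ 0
Optimal: p = 10, q = 0
Slack at optimum:
  C1: slack = 0 (binding)
  C2: slack = 5
  C3: slack = 2
  p ≥ 0: p = 10
  q ≥ 0: q = 0 (binding)
Binding constraints: C1, q ≥ 0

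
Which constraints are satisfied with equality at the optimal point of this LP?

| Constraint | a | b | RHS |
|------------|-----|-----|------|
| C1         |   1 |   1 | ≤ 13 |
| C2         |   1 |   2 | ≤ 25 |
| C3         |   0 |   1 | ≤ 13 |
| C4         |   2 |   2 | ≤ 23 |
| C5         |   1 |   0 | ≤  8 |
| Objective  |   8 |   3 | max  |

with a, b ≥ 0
Optimal: a = 8, b = 3.5
Slack at optimum:
  C1: slack = 1.5
  C2: slack = 10
  C3: slack = 9.5
  C4: slack = 0 (binding)
  C5: slack = 0 (binding)
  a ≥ 0: a = 8
  b ≥ 0: b = 3.5
Binding constraints: C4, C5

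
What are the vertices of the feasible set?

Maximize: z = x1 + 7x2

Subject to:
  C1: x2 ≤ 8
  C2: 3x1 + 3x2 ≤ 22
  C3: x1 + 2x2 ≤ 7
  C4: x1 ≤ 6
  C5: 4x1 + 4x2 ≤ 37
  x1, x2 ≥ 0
Each vertex is the intersection of two constraint boundaries that also satisfies all remaining constraints:
  x1 = 0 and x2 = 0 → (0, 0)
  x1 = 6 and x2 = 0 → (6, 0)
  x1 + 2x2 = 7 and x1 = 6 → (6, 0.5)
  x1 + 2x2 = 7 and x1 = 0 → (0, 3.5)

Vertices: (0, 0), (6, 0), (6, 0.5), (0, 3.5)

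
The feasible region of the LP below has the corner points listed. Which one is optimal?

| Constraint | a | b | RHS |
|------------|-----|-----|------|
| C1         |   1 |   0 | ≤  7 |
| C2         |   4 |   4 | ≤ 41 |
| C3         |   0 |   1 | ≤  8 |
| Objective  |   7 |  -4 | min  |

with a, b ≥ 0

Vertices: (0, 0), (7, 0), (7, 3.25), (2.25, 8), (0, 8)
(0, 8) with z = -32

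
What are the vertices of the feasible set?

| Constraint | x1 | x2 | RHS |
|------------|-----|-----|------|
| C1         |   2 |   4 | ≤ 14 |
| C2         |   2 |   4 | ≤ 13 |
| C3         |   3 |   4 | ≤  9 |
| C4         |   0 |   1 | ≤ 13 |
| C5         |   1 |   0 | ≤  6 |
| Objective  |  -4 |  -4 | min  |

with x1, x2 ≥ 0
Each vertex is the intersection of two constraint boundaries that also satisfies all remaining constraints:
  x1 = 0 and x2 = 0 → (0, 0)
  3x1 + 4x2 = 9 and x2 = 0 → (3, 0)
  3x1 + 4x2 = 9 and x1 = 0 → (0, 2.25)

Vertices: (0, 0), (3, 0), (0, 2.25)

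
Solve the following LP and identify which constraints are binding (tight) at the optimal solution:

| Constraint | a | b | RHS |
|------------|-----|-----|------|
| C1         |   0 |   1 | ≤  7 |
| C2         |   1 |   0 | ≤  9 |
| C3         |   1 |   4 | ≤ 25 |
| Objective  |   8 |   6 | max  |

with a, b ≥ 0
Optimal: a = 9, b = 4
Binding: C2, C3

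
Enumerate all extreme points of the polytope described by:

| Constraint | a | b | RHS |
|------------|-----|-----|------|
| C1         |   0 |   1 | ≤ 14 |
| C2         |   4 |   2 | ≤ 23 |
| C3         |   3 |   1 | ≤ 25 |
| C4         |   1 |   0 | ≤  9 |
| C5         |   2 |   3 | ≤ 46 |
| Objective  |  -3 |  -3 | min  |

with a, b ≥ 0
Each vertex is the intersection of two constraint boundaries that also satisfies all remaining constraints:
  a = 0 and b = 0 → (0, 0)
  4a + 2b = 23 and b = 0 → (5.75, 0)
  4a + 2b = 23 and a = 0 → (0, 11.5)

Vertices: (0, 0), (5.75, 0), (0, 11.5)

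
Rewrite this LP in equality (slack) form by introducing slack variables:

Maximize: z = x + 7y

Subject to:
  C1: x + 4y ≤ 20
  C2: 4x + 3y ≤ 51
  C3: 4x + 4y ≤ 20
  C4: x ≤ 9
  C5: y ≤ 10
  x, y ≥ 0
max z = x + 7y

s.t.
  x + 4y + s1 = 20
  4x + 3y + s2 = 51
  4x + 4y + s3 = 20
  x + s4 = 9
  y + s5 = 10
  x, y, s1, s2, s3, s4, s5 ≥ 0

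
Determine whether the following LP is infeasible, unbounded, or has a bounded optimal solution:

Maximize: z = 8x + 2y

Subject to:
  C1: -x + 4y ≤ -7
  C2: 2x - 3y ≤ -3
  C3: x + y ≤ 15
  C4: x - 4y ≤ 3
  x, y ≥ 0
C4 requires x - 4y ≤ 3, while C1 (-x + 4y ≤ -7) is equivalent to x - 4y ≥ 7. Together they would need 7 ≤ x - 4y ≤ 3, which is impossible since 7 > 3. No point satisfies all constraints.

Infeasible: no point satisfies all constraints simultaneously.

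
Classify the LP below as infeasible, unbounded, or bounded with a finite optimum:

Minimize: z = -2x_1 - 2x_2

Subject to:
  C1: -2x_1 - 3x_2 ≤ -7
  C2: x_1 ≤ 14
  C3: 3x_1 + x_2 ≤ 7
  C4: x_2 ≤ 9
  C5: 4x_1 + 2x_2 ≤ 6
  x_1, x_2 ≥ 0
The point (0, 3) satisfies every constraint, so the LP is feasible; the constraints give x_1 ≤ 14 and x_2 ≤ 9, which with x_1, x_2 ≥ 0 keep the feasible region inside a bounded box. A feasible, bounded LP attains a finite optimum at a vertex.

Evaluating z = -2x_1 - 2x_2 at each vertex:
  (0, 2.333): z = -4.667
  (0.5, 2): z = -5
  (0, 3): z = -6

Bounded optimum: z* = -6 at (0, 3).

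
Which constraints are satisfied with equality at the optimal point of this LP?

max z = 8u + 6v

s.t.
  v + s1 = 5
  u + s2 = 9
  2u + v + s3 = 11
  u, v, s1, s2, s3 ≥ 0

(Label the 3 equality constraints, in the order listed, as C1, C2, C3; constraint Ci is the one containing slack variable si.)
Optimal: u = 3, v = 5
Slack at optimum:
  C1: slack = 0 (binding)
  C2: slack = 6
  C3: slack = 0 (binding)
  u ≥ 0: u = 3
  v ≥ 0: v = 5
Binding constraints: C1, C3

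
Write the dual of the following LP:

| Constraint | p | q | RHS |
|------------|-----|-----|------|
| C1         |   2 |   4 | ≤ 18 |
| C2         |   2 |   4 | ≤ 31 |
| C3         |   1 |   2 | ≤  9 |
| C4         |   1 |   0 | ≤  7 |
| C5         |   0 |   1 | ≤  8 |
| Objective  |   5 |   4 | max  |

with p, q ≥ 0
Minimize: z = 18y1 + 31y2 + 9y3 + 7y4 + 8y5

Subject to:
  C1: -2y1 - 2y2 - y3 - y4 ≤ -5
  C2: -4y1 - 4y2 - 2y3 - y5 ≤ -4
  y1, y2, y3, y4, y5 ≥ 0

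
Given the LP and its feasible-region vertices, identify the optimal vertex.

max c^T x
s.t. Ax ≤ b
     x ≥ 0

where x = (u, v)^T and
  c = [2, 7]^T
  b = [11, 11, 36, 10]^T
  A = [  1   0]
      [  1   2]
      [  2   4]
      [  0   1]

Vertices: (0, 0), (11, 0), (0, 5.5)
Evaluating z = 2u + 7v at each vertex:
  (0, 0): z = 0
  (11, 0): z = 22
  (0, 5.5): z = 38.5

The largest value is z = 38.5, attained at (0, 5.5).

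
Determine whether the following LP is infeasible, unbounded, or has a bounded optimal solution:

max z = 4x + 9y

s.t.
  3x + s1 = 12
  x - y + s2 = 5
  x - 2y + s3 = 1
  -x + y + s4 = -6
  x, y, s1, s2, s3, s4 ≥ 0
The row x - y + s2 = 5 with s2 ≥ 0 requires x - y ≤ 5, while the row -x + y + s4 = -6 with s4 ≥ 0 is equivalent to x - y ≥ 6. Together they would need 6 ≤ x - y ≤ 5, which is impossible since 6 > 5. No point satisfies all constraints.

The feasible region is empty; the LP is infeasible.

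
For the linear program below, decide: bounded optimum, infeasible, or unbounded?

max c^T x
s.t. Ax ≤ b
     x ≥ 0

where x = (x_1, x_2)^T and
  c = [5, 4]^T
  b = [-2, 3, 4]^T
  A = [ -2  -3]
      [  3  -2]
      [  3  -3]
Feasible point: (0, 1) satisfies every constraint, so the LP is feasible.
Direction d = (0, 1): for each constraint row a, a·d ≤ 0 —
  (-2)(0) + (-3)(1) = -3 ≤ 0
  (3)(0) + (-2)(1) = -2 ≤ 0
  (3)(0) + (-3)(1) = -3 ≤ 0
and d ≥ 0, so (0, 1) + t·d stays feasible for every t ≥ 0. Along this ray z = 5x_1 + 4x_2 changes by 4 per unit t, so z → +∞.

Unbounded — the objective can increase without bound over the feasible region.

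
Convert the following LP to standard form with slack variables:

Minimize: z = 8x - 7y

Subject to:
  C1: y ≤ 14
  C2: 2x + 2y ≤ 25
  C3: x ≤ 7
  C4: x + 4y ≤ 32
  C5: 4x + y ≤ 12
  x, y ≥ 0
min z = 8x - 7y

s.t.
  y + s1 = 14
  2x + 2y + s2 = 25
  x + s3 = 7
  x + 4y + s4 = 32
  4x + y + s5 = 12
  x, y, s1, s2, s3, s4, s5 ≥ 0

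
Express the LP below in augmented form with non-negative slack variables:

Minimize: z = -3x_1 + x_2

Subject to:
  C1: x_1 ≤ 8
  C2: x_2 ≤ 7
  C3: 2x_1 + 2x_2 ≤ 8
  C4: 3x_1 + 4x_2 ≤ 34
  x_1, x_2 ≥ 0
min z = -3x_1 + x_2

s.t.
  x_1 + s1 = 8
  x_2 + s2 = 7
  2x_1 + 2x_2 + s3 = 8
  3x_1 + 4x_2 + s4 = 34
  x_1, x_2, s1, s2, s3, s4 ≥ 0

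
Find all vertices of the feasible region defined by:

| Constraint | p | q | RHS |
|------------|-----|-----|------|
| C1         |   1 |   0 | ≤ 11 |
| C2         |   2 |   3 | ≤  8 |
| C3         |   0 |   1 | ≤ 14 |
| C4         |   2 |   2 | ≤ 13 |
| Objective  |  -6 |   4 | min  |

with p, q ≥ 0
Each vertex is the intersection of two constraint boundaries that also satisfies all remaining constraints:
  p = 0 and q = 0 → (0, 0)
  2p + 3q = 8 and q = 0 → (4, 0)
  2p + 3q = 8 and p = 0 → (0, 2.667)

Vertices: (0, 0), (4, 0), (0, 2.667)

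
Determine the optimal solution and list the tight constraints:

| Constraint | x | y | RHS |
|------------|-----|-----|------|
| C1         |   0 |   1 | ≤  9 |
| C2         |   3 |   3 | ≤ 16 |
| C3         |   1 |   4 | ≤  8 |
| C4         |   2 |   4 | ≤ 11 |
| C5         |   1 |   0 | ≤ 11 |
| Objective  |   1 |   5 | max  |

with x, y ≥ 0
Optimal: x = 0, y = 2
Slack at optimum:
  C1: slack = 7
  C2: slack = 10
  C3: slack = 0 (binding)
  C4: slack = 3
  C5: slack = 11
  x ≥ 0: x = 0 (binding)
  y ≥ 0: y = 2
Binding constraints: C3, x ≥ 0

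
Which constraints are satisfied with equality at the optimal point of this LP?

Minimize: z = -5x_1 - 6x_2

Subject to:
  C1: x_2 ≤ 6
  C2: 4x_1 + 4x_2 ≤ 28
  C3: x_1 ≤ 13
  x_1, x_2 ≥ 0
Optimal: x_1 = 1, x_2 = 6
Binding: C1, C2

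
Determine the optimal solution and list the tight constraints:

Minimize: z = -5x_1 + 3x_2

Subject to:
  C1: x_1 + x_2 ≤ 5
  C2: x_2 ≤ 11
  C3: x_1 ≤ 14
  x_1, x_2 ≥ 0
Optimal: x_1 = 5, x_2 = 0
Slack at optimum:
  C1: slack = 0 (binding)
  C2: slack = 11
  C3: slack = 9
  x_1 ≥ 0: x_1 = 5
  x_2 ≥ 0: x_2 = 0 (binding)
Binding constraints: C1, x_2 ≥ 0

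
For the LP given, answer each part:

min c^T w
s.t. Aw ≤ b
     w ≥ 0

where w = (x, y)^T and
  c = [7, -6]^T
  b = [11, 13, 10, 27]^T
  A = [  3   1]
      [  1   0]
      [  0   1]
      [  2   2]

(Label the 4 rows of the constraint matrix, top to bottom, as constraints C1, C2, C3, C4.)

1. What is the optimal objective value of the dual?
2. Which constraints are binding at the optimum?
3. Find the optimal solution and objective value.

1. -60 (by strong duality, equal to the primal optimum)
2. C3, x ≥ 0
3. x = 0, y = 10, z = -60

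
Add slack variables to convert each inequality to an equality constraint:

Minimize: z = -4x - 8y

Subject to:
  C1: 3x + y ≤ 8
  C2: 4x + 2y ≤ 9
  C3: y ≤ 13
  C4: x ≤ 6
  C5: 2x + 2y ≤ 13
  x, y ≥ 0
min z = -4x - 8y

s.t.
  3x + y + s1 = 8
  4x + 2y + s2 = 9
  y + s3 = 13
  x + s4 = 6
  2x + 2y + s5 = 13
  x, y, s1, s2, s3, s4, s5 ≥ 0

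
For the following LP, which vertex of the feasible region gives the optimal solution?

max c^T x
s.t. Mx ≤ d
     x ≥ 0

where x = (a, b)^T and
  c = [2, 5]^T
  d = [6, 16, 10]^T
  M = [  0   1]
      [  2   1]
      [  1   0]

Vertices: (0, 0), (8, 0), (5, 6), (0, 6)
(5, 6) with z = 40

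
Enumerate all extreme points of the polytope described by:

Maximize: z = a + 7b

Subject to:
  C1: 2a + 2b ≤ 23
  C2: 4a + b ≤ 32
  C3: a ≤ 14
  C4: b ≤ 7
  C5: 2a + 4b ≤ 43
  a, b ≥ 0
Each vertex is the intersection of two constraint boundaries that also satisfies all remaining constraints:
  a = 0 and b = 0 → (0, 0)
  4a + b = 32 and b = 0 → (8, 0)
  2a + 2b = 23 and 4a + b = 32 → (6.833, 4.667)
  2a + 2b = 23 and b = 7 → (4.5, 7)
  b = 7 and a = 0 → (0, 7)

Vertices: (0, 0), (8, 0), (6.833, 4.667), (4.5, 7), (0, 7)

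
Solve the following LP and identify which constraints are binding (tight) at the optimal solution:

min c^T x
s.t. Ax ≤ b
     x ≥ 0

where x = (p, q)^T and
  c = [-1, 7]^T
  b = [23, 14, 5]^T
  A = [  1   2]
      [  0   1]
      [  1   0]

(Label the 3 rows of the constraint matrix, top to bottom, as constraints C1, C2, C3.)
Optimal: p = 5, q = 0
Binding: C3, q ≥ 0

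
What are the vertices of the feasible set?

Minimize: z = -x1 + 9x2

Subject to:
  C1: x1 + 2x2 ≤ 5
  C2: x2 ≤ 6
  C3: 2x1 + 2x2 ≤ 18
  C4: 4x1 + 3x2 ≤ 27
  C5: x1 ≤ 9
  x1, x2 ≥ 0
Each vertex is the intersection of two constraint boundaries that also satisfies all remaining constraints:
  x1 = 0 and x2 = 0 → (0, 0)
  x1 + 2x2 = 5 and x2 = 0 → (5, 0)
  x1 + 2x2 = 5 and x1 = 0 → (0, 2.5)

Vertices: (0, 0), (5, 0), (0, 2.5)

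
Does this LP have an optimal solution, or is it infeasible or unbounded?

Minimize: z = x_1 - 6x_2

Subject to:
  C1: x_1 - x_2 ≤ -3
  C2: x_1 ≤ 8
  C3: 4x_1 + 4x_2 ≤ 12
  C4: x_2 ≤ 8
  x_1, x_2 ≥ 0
The point (0, 3) satisfies every constraint, so the LP is feasible; the constraints give x_1 ≤ 8 and x_2 ≤ 8, which with x_1, x_2 ≥ 0 keep the feasible region inside a bounded box. A feasible, bounded LP attains a finite optimum at a vertex.

Evaluating z = x_1 - 6x_2 at each vertex:
  (0, 3): z = -18

The LP has an optimal solution: (0, 3) with z = -18.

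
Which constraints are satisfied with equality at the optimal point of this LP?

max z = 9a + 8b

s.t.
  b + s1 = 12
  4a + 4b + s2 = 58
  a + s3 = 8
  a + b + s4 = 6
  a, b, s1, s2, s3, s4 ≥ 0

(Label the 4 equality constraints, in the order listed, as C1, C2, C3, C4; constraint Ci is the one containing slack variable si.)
Optimal: a = 6, b = 0
Slack at optimum:
  C1: slack = 12
  C2: slack = 34
  C3: slack = 2
  C4: slack = 0 (binding)
  a ≥ 0: a = 6
  b ≥ 0: b = 0 (binding)
Binding constraints: C4, b ≥ 0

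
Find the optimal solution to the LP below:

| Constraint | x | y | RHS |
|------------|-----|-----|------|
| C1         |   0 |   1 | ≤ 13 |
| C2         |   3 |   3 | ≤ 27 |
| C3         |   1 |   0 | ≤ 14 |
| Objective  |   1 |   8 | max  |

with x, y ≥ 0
Each vertex is the intersection of two constraint boundaries that also satisfies all remaining constraints:
  x = 0 and y = 0 → (0, 0)
  3x + 3y = 27 and y = 0 → (9, 0)
  3x + 3y = 27 and x = 0 → (0, 9)

Evaluating z = x + 8y at each vertex:
  (0, 0): z = 0
  (9, 0): z = 9
  (0, 9): z = 72

The maximum is at (0, 9) with z = 72.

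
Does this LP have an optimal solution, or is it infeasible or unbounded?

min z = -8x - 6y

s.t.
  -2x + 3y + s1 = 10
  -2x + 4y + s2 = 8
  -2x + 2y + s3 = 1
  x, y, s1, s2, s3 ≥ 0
Feasible point: (0, 0) satisfies every constraint, so the LP is feasible.
Direction d = (1, 0): for each constraint row a, a·d ≤ 0 —
  (-2)(1) + (3)(0) = -2 ≤ 0
  (-2)(1) + (4)(0) = -2 ≤ 0
  (-2)(1) + (2)(0) = -2 ≤ 0
and d ≥ 0, so (0, 0) + t·d stays feasible for every t ≥ 0. Along this ray z = -8x - 6y changes by -8 per unit t, so z → −∞.

Unbounded — the objective can decrease without bound over the feasible region.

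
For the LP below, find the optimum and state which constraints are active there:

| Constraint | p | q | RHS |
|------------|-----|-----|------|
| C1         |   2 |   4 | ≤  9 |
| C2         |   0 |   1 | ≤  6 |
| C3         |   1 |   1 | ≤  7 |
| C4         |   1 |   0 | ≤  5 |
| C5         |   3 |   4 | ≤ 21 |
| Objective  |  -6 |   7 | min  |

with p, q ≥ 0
Optimal: p = 4.5, q = 0
Slack at optimum:
  C1: slack = 0 (binding)
  C2: slack = 6
  C3: slack = 2.5
  C4: slack = 0.5
  C5: slack = 7.5
  p ≥ 0: p = 4.5
  q ≥ 0: q = 0 (binding)
Binding constraints: C1, q ≥ 0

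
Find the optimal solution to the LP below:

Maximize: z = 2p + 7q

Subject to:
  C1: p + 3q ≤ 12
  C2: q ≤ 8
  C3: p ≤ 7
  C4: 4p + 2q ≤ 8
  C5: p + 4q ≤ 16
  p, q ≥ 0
p = 0, q = 4, z = 28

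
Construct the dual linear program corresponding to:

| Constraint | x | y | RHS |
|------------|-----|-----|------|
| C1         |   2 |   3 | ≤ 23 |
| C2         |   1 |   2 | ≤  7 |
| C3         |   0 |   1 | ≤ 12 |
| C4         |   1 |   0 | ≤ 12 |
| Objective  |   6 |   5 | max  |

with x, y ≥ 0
Minimize: z = 23y1 + 7y2 + 12y3 + 12y4

Subject to:
  C1: -2y1 - y2 - y4 ≤ -6
  C2: -3y1 - 2y2 - y3 ≤ -5
  y1, y2, y3, y4 ≥ 0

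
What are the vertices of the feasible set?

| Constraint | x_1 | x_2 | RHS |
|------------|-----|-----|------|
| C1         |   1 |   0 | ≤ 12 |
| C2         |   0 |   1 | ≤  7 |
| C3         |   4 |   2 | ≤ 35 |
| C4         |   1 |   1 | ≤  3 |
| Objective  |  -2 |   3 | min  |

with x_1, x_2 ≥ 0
Each vertex is the intersection of two constraint boundaries that also satisfies all remaining constraints:
  x_1 = 0 and x_2 = 0 → (0, 0)
  x_1 + x_2 = 3 and x_2 = 0 → (3, 0)
  x_1 + x_2 = 3 and x_1 = 0 → (0, 3)

Vertices: (0, 0), (3, 0), (0, 3)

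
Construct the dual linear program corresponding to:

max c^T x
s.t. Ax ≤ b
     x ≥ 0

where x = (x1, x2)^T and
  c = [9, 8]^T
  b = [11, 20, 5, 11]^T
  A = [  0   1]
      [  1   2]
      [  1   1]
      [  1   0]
Minimize: z = 11y1 + 20y2 + 5y3 + 11y4

Subject to:
  C1: -y2 - y3 - y4 ≤ -9
  C2: -y1 - 2y2 - y3 ≤ -8
  y1, y2, y3, y4 ≥ 0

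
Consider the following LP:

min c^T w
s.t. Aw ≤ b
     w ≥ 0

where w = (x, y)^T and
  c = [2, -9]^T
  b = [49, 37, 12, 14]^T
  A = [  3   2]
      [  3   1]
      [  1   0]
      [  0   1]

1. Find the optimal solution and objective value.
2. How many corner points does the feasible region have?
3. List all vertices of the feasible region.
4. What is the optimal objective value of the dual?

1. x = 0, y = 14, z = -126
2. 6
3. (0, 0), (12, 0), (12, 1), (8.333, 12), (7, 14), (0, 14)
4. -126 (by strong duality, equal to the primal optimum)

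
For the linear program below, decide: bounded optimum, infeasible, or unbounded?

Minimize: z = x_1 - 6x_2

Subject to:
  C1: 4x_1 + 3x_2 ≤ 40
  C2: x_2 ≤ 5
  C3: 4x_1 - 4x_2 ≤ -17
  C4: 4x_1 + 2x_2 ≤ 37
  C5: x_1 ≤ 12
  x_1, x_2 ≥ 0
The point (0, 5) satisfies every constraint, so the LP is feasible; the constraints give x_1 ≤ 12 and x_2 ≤ 5, which with x_1, x_2 ≥ 0 keep the feasible region inside a bounded box. A feasible, bounded LP attains a finite optimum at a vertex.

Evaluating z = x_1 - 6x_2 at each vertex:
  (0, 4.25): z = -25.5
  (0.75, 5): z = -29.25
  (0, 5): z = -30

The LP has an optimal solution: (0, 5) with z = -30.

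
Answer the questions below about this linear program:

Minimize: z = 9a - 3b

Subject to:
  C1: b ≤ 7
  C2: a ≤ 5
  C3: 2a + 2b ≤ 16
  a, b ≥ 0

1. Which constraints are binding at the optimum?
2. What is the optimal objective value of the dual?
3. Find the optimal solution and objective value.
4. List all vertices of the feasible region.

1. C1, a ≥ 0
2. -21 (by strong duality, equal to the primal optimum)
3. a = 0, b = 7, z = -21
4. (0, 0), (5, 0), (5, 3), (1, 7), (0, 7)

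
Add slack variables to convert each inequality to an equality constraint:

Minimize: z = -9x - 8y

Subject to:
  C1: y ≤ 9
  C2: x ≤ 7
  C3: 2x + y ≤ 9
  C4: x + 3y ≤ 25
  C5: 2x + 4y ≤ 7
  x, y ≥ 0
min z = -9x - 8y

s.t.
  y + s1 = 9
  x + s2 = 7
  2x + y + s3 = 9
  x + 3y + s4 = 25
  2x + 4y + s5 = 7
  x, y, s1, s2, s3, s4, s5 ≥ 0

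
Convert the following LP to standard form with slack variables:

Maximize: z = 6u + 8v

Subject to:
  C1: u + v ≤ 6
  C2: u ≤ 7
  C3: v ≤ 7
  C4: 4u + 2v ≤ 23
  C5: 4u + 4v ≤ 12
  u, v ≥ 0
max z = 6u + 8v

s.t.
  u + v + s1 = 6
  u + s2 = 7
  v + s3 = 7
  4u + 2v + s4 = 23
  4u + 4v + s5 = 12
  u, v, s1, s2, s3, s4, s5 ≥ 0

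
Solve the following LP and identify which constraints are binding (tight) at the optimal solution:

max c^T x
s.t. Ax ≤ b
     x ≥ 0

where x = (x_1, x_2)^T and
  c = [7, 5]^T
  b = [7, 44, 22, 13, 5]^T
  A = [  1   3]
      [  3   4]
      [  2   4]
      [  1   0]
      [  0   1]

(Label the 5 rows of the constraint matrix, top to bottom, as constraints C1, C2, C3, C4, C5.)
Optimal: x_1 = 7, x_2 = 0
Binding: C1, x_2 ≥ 0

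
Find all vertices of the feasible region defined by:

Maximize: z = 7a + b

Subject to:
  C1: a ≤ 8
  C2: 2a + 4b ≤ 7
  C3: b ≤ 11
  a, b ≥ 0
Each vertex is the intersection of two constraint boundaries that also satisfies all remaining constraints:
  a = 0 and b = 0 → (0, 0)
  2a + 4b = 7 and b = 0 → (3.5, 0)
  2a + 4b = 7 and a = 0 → (0, 1.75)

Vertices: (0, 0), (3.5, 0), (0, 1.75)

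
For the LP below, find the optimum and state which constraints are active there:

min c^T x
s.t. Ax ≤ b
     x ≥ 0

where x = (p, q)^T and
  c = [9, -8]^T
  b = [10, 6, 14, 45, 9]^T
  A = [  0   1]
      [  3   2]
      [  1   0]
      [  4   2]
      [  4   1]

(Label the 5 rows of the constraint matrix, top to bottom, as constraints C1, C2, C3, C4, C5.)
Optimal: p = 0, q = 3
Slack at optimum:
  C1: slack = 7
  C2: slack = 0 (binding)
  C3: slack = 14
  C4: slack = 39
  C5: slack = 6
  p ≥ 0: p = 0 (binding)
  q ≥ 0: q = 3
Binding constraints: C2, p ≥ 0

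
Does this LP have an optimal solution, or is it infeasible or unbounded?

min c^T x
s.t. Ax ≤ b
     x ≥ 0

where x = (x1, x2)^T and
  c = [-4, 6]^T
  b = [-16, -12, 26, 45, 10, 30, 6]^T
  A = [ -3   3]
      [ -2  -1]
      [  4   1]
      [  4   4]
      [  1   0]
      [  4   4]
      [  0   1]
The point (6.5, 0) satisfies every constraint, so the LP is feasible; the constraints give x1 ≤ 10 and x2 ≤ 6, which with x1, x2 ≥ 0 keep the feasible region inside a bounded box. A feasible, bounded LP attains a finite optimum at a vertex.

Bounded optimum: z* = -26 at (6.5, 0).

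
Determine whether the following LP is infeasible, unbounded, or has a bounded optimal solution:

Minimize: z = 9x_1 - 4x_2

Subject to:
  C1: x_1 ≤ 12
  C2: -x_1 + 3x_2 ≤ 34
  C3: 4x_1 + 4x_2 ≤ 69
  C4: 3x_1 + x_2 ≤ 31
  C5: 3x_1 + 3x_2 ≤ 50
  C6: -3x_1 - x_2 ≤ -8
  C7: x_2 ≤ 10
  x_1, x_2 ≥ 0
The point (0, 10) satisfies every constraint, so the LP is feasible; the constraints give x_1 ≤ 12 and x_2 ≤ 10, which with x_1, x_2 ≥ 0 keep the feasible region inside a bounded box. A feasible, bounded LP attains a finite optimum at a vertex.

Evaluating z = 9x_1 - 4x_2 at each vertex:
  (2.667, 0): z = 24
  (10.33, 0): z = 93
  (7.167, 9.5): z = 26.5
  (6.667, 10): z = 20
  (0, 10): z = -40
  (0, 8): z = -32

The LP has an optimal solution: (0, 10) with z = -40.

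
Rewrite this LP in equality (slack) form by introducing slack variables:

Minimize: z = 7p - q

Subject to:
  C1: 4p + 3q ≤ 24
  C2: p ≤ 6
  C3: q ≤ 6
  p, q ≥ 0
min z = 7p - q

s.t.
  4p + 3q + s1 = 24
  p + s2 = 6
  q + s3 = 6
  p, q, s1, s2, s3 ≥ 0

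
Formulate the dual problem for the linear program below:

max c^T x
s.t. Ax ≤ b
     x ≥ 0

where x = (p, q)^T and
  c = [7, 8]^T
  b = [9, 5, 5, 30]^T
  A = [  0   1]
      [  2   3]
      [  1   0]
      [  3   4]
Minimize: z = 9y1 + 5y2 + 5y3 + 30y4

Subject to:
  C1: -2y2 - y3 - 3y4 ≤ -7
  C2: -y1 - 3y2 - 4y4 ≤ -8
  y1, y2, y3, y4 ≥ 0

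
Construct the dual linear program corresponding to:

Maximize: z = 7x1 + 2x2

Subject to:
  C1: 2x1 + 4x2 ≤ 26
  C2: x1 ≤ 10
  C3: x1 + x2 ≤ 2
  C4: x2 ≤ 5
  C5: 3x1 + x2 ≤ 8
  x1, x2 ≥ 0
Minimize: z = 26y1 + 10y2 + 2y3 + 5y4 + 8y5

Subject to:
  C1: -2y1 - y2 - y3 - 3y5 ≤ -7
  C2: -4y1 - y3 - y4 - y5 ≤ -2
  y1, y2, y3, y4, y5 ≥ 0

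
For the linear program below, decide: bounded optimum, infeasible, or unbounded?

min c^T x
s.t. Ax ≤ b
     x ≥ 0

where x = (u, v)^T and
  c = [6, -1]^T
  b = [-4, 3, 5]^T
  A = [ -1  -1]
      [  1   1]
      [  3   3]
One constraint requires u + v ≤ 3, while the constraint -u - v ≤ -4 is equivalent to u + v ≥ 4. Together they would need 4 ≤ u + v ≤ 3, which is impossible since 4 > 3. No point satisfies all constraints.

Infeasible: no point satisfies all constraints simultaneously.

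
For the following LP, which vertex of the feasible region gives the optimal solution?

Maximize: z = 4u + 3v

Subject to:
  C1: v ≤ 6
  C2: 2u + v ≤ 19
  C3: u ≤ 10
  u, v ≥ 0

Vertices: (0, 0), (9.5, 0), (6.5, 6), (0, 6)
Evaluating z = 4u + 3v at each vertex:
  (0, 0): z = 0
  (9.5, 0): z = 38
  (6.5, 6): z = 44
  (0, 6): z = 18

The largest value is z = 44, attained at (6.5, 6).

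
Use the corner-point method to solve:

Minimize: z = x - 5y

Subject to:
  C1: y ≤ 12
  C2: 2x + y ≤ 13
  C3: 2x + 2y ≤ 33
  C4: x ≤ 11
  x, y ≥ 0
Each vertex is the intersection of two constraint boundaries that also satisfies all remaining constraints:
  x = 0 and y = 0 → (0, 0)
  2x + y = 13 and y = 0 → (6.5, 0)
  y = 12 and 2x + y = 13 → (0.5, 12)
  y = 12 and x = 0 → (0, 12)

Evaluating z = x - 5y at each vertex:
  (0, 0): z = 0
  (6.5, 0): z = 6.5
  (0.5, 12): z = -59.5
  (0, 12): z = -60

The minimum is at (0, 12) with z = -60.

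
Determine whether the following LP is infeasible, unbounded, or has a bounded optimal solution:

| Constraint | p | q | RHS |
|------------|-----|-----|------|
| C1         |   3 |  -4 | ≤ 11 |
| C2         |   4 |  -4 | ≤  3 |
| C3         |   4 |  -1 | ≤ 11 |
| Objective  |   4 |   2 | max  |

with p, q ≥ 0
Feasible point: (0, 0) satisfies every constraint, so the LP is feasible.
Direction d = (0, 1): for each constraint row a, a·d ≤ 0 —
  (3)(0) + (-4)(1) = -4 ≤ 0
  (4)(0) + (-4)(1) = -4 ≤ 0
  (4)(0) + (-1)(1) = -1 ≤ 0
and d ≥ 0, so (0, 0) + t·d stays feasible for every t ≥ 0. Along this ray z = 4p + 2q changes by 2 per unit t, so z → +∞.

Unbounded: there is a feasible ray along which z → +∞.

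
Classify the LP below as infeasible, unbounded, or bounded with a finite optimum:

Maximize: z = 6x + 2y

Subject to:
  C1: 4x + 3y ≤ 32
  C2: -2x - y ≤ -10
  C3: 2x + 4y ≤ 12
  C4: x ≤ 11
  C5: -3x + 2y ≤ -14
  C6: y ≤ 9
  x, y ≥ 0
The point (6, 0) satisfies every constraint, so the LP is feasible; the constraints give x ≤ 11 and y ≤ 9, which with x, y ≥ 0 keep the feasible region inside a bounded box. A feasible, bounded LP attains a finite optimum at a vertex.

Feasible with finite optimum z* = 36 at (6, 0).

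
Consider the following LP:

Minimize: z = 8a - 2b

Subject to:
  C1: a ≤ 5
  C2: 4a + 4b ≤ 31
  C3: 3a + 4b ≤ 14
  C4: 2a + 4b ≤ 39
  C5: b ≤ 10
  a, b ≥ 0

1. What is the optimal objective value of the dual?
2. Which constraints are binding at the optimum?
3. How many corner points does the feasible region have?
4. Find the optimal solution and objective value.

1. -7 (by strong duality, equal to the primal optimum)
2. C3, a ≥ 0
3. 3
4. a = 0, b = 3.5, z = -7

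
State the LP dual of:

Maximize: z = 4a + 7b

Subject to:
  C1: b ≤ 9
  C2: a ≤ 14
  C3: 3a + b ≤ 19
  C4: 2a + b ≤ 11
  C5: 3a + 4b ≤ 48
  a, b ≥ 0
Minimize: z = 9y1 + 14y2 + 19y3 + 11y4 + 48y5

Subject to:
  C1: -y2 - 3y3 - 2y4 - 3y5 ≤ -4
  C2: -y1 - y3 - y4 - 4y5 ≤ -7
  y1, y2, y3, y4, y5 ≥ 0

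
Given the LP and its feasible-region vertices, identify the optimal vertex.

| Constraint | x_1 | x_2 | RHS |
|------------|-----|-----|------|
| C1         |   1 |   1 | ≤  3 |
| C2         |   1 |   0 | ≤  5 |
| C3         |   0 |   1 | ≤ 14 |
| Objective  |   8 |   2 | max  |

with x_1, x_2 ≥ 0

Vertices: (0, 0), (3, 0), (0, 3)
Evaluating z = 8x_1 + 2x_2 at each vertex:
  (0, 0): z = 0
  (3, 0): z = 24
  (0, 3): z = 6

The largest value is z = 24, attained at (3, 0).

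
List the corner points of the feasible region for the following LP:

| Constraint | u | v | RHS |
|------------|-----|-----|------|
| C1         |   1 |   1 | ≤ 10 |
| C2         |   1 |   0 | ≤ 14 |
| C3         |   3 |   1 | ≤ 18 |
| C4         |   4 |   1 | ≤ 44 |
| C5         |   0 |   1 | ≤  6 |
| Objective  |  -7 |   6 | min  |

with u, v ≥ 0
Each vertex is the intersection of two constraint boundaries that also satisfies all remaining constraints:
  u = 0 and v = 0 → (0, 0)
  3u + v = 18 and v = 0 → (6, 0)
  u + v = 10 and 3u + v = 18 → (4, 6)
  v = 6 and u = 0 → (0, 6)

Vertices: (0, 0), (6, 0), (4, 6), (0, 6)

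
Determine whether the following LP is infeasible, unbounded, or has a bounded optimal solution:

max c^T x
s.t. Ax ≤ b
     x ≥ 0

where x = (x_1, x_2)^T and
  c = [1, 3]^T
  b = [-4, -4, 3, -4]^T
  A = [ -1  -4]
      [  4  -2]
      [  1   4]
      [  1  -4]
One constraint requires x_1 + 4x_2 ≤ 3, while the constraint -x_1 - 4x_2 ≤ -4 is equivalent to x_1 + 4x_2 ≥ 4. Together they would need 4 ≤ x_1 + 4x_2 ≤ 3, which is impossible since 4 > 3. No point satisfies all constraints.

Infeasible — the constraint set is empty.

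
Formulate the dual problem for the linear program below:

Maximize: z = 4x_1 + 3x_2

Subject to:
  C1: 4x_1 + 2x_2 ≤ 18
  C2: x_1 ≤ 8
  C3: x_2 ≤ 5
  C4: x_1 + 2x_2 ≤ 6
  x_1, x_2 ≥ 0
Minimize: z = 18y1 + 8y2 + 5y3 + 6y4

Subject to:
  C1: -4y1 - y2 - y4 ≤ -4
  C2: -2y1 - y3 - 2y4 ≤ -3
  y1, y2, y3, y4 ≥ 0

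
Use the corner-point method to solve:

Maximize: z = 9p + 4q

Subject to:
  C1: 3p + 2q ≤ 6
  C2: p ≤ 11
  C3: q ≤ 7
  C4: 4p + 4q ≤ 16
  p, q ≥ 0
Each vertex is the intersection of two constraint boundaries that also satisfies all remaining constraints:
  p = 0 and q = 0 → (0, 0)
  3p + 2q = 6 and q = 0 → (2, 0)
  3p + 2q = 6 and p = 0 → (0, 3)

Evaluating z = 9p + 4q at each vertex:
  (0, 0): z = 0
  (2, 0): z = 18
  (0, 3): z = 12

The maximum is at (2, 0) with z = 18.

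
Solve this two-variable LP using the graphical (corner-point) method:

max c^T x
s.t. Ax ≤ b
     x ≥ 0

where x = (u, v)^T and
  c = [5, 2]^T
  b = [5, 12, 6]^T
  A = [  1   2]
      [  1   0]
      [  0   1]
u = 5, v = 0, z = 25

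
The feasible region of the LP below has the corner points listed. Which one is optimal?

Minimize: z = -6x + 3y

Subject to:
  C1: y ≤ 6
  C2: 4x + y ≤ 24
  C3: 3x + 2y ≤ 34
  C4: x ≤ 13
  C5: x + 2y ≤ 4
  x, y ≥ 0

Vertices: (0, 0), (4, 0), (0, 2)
Evaluating z = -6x + 3y at each vertex:
  (0, 0): z = 0
  (4, 0): z = -24
  (0, 2): z = 6

The smallest value is z = -24, attained at (4, 0).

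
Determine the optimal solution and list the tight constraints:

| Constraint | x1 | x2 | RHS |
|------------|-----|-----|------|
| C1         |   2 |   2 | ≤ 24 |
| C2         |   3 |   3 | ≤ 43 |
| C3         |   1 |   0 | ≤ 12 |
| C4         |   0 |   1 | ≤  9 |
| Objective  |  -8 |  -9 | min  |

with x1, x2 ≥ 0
Optimal: x1 = 3, x2 = 9
Binding: C1, C4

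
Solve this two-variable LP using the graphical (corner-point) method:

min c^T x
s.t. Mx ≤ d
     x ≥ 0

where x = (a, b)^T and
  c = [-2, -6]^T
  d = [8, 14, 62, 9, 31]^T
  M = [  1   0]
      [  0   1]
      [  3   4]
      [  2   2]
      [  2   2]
Each vertex is the intersection of two constraint boundaries that also satisfies all remaining constraints:
  a = 0 and b = 0 → (0, 0)
  2a + 2b = 9 and b = 0 → (4.5, 0)
  2a + 2b = 9 and a = 0 → (0, 4.5)

Evaluating z = -2a - 6b at each vertex:
  (0, 0): z = 0
  (4.5, 0): z = -9
  (0, 4.5): z = -27

The minimum is at (0, 4.5) with z = -27.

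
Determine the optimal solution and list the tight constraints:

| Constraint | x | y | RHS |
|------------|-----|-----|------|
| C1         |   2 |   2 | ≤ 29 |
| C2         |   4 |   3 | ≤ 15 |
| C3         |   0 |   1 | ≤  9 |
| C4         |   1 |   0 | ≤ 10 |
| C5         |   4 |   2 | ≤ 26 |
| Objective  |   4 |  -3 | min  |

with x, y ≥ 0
Optimal: x = 0, y = 5
Slack at optimum:
  C1: slack = 19
  C2: slack = 0 (binding)
  C3: slack = 4
  C4: slack = 10
  C5: slack = 16
  x ≥ 0: x = 0 (binding)
  y ≥ 0: y = 5
Binding constraints: C2, x ≥ 0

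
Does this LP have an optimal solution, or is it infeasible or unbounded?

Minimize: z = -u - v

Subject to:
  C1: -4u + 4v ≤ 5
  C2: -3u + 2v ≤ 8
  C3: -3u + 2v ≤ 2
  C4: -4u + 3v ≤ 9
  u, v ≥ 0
Feasible point: (0, 0) satisfies every constraint, so the LP is feasible.
Direction d = (1, 0): for each constraint row a, a·d ≤ 0 —
  (-4)(1) + (4)(0) = -4 ≤ 0
  (-3)(1) + (2)(0) = -3 ≤ 0
  (-3)(1) + (2)(0) = -3 ≤ 0
  (-4)(1) + (3)(0) = -4 ≤ 0
and d ≥ 0, so (0, 0) + t·d stays feasible for every t ≥ 0. Along this ray z = -u - v changes by -1 per unit t, so z → −∞.

The LP is unbounded; z can be made arbitrarily small.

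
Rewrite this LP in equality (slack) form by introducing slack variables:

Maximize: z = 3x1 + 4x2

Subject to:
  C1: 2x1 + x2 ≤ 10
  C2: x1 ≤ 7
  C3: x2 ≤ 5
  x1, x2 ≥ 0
max z = 3x1 + 4x2

s.t.
  2x1 + x2 + s1 = 10
  x1 + s2 = 7
  x2 + s3 = 5
  x1, x2, s1, s2, s3 ≥ 0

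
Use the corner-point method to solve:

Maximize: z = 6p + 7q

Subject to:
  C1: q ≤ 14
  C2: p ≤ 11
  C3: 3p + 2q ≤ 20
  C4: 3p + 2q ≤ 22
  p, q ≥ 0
p = 0, q = 10, z = 70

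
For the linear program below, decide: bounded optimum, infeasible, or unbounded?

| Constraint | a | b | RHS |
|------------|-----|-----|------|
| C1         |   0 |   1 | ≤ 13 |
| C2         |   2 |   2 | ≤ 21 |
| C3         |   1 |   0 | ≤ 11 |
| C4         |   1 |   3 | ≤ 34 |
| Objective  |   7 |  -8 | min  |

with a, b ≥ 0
The point (0, 10.5) satisfies every constraint, so the LP is feasible; the constraints give a ≤ 11 and b ≤ 13, which with a, b ≥ 0 keep the feasible region inside a bounded box. A feasible, bounded LP attains a finite optimum at a vertex.

Evaluating z = 7a - 8b at each vertex:
  (0, 0): z = 0
  (10.5, 0): z = 73.5
  (0, 10.5): z = -84

Bounded optimum: z* = -84 at (0, 10.5).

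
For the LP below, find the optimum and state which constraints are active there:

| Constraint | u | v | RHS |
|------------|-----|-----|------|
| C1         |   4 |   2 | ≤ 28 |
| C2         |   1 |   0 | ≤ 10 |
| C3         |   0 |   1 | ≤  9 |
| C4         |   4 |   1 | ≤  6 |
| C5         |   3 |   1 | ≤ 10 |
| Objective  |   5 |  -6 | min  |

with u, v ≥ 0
Optimal: u = 0, v = 6
Slack at optimum:
  C1: slack = 16
  C2: slack = 10
  C3: slack = 3
  C4: slack = 0 (binding)
  C5: slack = 4
  u ≥ 0: u = 0 (binding)
  v ≥ 0: v = 6
Binding constraints: C4, u ≥ 0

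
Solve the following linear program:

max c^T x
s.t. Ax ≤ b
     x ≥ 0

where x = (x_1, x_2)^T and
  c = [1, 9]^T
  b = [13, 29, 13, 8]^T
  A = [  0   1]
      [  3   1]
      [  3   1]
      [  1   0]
x_1 = 0, x_2 = 13, z = 117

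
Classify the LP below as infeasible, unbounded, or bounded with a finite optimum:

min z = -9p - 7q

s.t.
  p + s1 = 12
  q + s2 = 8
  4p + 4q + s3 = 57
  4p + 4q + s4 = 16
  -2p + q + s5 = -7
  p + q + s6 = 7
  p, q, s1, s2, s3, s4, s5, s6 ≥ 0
The point (4, 0) satisfies every constraint, so the LP is feasible; the constraints give p ≤ 12 and q ≤ 8, which with p, q ≥ 0 keep the feasible region inside a bounded box. A feasible, bounded LP attains a finite optimum at a vertex.

Evaluating z = -9p - 7q at each vertex:
  (3.5, 0): z = -31.5
  (4, 0): z = -36
  (3.667, 0.3333): z = -35.33

Bounded optimum: z* = -36 at (4, 0).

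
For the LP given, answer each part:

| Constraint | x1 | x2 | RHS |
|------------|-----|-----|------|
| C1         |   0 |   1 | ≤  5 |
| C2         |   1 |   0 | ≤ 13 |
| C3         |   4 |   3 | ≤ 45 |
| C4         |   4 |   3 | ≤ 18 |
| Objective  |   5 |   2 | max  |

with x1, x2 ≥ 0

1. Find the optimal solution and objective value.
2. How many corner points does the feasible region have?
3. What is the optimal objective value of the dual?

1. x1 = 4.5, x2 = 0, z = 22.5
2. 4
3. 22.5 (by strong duality, equal to the primal optimum)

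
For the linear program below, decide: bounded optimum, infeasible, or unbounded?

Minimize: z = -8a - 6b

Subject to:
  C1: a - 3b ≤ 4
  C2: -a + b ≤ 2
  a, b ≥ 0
Feasible point: (0, 0) satisfies every constraint, so the LP is feasible.
Direction d = (1, 1): for each constraint row a, a·d ≤ 0 —
  (1)(1) + (-3)(1) = -2 ≤ 0
  (-1)(1) + (1)(1) = 0 ≤ 0
and d ≥ 0, so (0, 0) + t·d stays feasible for every t ≥ 0. Along this ray z = -8a - 6b changes by -14 per unit t, so z → −∞.

Unbounded — the objective can decrease without bound over the feasible region.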